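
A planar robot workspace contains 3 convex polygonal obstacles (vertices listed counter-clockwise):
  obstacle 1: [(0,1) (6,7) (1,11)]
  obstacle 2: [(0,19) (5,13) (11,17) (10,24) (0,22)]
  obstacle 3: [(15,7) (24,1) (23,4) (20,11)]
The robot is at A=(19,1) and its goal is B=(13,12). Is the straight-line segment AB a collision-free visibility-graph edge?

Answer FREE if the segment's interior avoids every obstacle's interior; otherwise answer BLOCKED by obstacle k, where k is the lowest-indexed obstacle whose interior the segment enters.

BLOCKED by obstacle 3

Obstacle 1 [(0,1) (6,7) (1,11)]:
  edge (0,1)–(6,7): clear
  edge (6,7)–(1,11): clear
  edge (1,11)–(0,1): clear
  midpoint (16,13/2) outside
  → clear
Obstacle 2 [(0,19) (5,13) (11,17) (10,24) (0,22)]:
  edge (0,19)–(5,13): clear
  edge (5,13)–(11,17): clear
  edge (11,17)–(10,24): clear
  edge (10,24)–(0,22): clear
  edge (0,22)–(0,19): clear
  midpoint (16,13/2) outside
  → clear
Obstacle 3 [(15,7) (24,1) (23,4) (20,11)]:
  edge (15,7)–(24,1): crosses AB
  edge (24,1)–(23,4): clear
  edge (23,4)–(20,11): clear
  edge (20,11)–(15,7): crosses AB
  → BLOCKED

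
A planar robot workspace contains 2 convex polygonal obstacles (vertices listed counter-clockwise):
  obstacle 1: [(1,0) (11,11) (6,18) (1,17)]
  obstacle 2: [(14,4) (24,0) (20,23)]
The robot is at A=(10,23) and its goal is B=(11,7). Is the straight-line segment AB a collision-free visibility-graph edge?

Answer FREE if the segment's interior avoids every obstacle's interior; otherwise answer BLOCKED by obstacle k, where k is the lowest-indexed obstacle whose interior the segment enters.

Obstacle 1 [(1,0) (11,11) (6,18) (1,17)]:
  edge (1,0)–(11,11): crosses AB
  edge (11,11)–(6,18): crosses AB
  edge (6,18)–(1,17): clear
  edge (1,17)–(1,0): clear
  → BLOCKED
Obstacle 2 [(14,4) (24,0) (20,23)]:
  edge (14,4)–(24,0): clear
  edge (24,0)–(20,23): clear
  edge (20,23)–(14,4): clear
  midpoint (21/2,15) outside
  → clear

BLOCKED by obstacle 1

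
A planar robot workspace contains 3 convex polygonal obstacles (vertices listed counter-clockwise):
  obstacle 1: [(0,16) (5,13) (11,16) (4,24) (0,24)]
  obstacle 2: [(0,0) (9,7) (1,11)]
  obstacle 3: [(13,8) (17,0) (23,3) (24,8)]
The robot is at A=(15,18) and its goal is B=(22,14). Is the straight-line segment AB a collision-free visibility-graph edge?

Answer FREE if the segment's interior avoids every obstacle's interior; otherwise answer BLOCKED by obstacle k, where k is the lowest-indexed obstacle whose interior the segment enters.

Obstacle 1 [(0,16) (5,13) (11,16) (4,24) (0,24)]:
  edge (0,16)–(5,13): clear
  edge (5,13)–(11,16): clear
  edge (11,16)–(4,24): clear
  edge (4,24)–(0,24): clear
  edge (0,24)–(0,16): clear
  midpoint (37/2,16) outside
  → clear
Obstacle 2 [(0,0) (9,7) (1,11)]:
  edge (0,0)–(9,7): clear
  edge (9,7)–(1,11): clear
  edge (1,11)–(0,0): clear
  midpoint (37/2,16) outside
  → clear
Obstacle 3 [(13,8) (17,0) (23,3) (24,8)]:
  edge (13,8)–(17,0): clear
  edge (17,0)–(23,3): clear
  edge (23,3)–(24,8): clear
  edge (24,8)–(13,8): clear
  midpoint (37/2,16) outside
  → clear

FREE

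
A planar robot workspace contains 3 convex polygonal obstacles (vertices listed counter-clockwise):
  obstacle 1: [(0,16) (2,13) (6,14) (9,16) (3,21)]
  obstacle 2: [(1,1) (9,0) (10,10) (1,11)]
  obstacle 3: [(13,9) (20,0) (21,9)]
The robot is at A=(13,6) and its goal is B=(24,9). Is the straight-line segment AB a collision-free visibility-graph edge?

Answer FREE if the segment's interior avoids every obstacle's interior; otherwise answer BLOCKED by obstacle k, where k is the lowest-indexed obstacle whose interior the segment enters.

Obstacle 1 [(0,16) (2,13) (6,14) (9,16) (3,21)]:
  edge (0,16)–(2,13): clear
  edge (2,13)–(6,14): clear
  edge (6,14)–(9,16): clear
  edge (9,16)–(3,21): clear
  edge (3,21)–(0,16): clear
  midpoint (37/2,15/2) outside
  → clear
Obstacle 2 [(1,1) (9,0) (10,10) (1,11)]:
  edge (1,1)–(9,0): clear
  edge (9,0)–(10,10): clear
  edge (10,10)–(1,11): clear
  edge (1,11)–(1,1): clear
  midpoint (37/2,15/2) outside
  → clear
Obstacle 3 [(13,9) (20,0) (21,9)]:
  edge (13,9)–(20,0): crosses AB
  edge (20,0)–(21,9): crosses AB
  edge (21,9)–(13,9): clear
  → BLOCKED

BLOCKED by obstacle 3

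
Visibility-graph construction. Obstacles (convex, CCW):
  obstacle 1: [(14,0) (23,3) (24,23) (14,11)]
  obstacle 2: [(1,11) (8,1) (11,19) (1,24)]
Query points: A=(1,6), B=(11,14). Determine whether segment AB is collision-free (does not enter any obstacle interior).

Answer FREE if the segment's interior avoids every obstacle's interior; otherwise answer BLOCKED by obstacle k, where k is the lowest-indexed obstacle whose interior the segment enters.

Obstacle 1 [(14,0) (23,3) (24,23) (14,11)]:
  edge (14,0)–(23,3): clear
  edge (23,3)–(24,23): clear
  edge (24,23)–(14,11): clear
  edge (14,11)–(14,0): clear
  midpoint (6,10) outside
  → clear
Obstacle 2 [(1,11) (8,1) (11,19) (1,24)]:
  edge (1,11)–(8,1): crosses AB
  edge (8,1)–(11,19): crosses AB
  edge (11,19)–(1,24): clear
  edge (1,24)–(1,11): clear
  → BLOCKED

BLOCKED by obstacle 2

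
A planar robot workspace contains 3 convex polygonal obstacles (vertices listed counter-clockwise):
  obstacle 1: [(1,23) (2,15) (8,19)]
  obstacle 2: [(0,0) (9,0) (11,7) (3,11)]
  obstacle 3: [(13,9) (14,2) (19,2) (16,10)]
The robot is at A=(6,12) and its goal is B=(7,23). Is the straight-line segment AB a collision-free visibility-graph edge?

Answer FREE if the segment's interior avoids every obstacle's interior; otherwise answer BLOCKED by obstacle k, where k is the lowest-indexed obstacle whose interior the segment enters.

BLOCKED by obstacle 1

Obstacle 1 [(1,23) (2,15) (8,19)]:
  edge (1,23)–(2,15): clear
  edge (2,15)–(8,19): crosses AB
  edge (8,19)–(1,23): crosses AB
  → BLOCKED
Obstacle 2 [(0,0) (9,0) (11,7) (3,11)]:
  edge (0,0)–(9,0): clear
  edge (9,0)–(11,7): clear
  edge (11,7)–(3,11): clear
  edge (3,11)–(0,0): clear
  midpoint (13/2,35/2) outside
  → clear
Obstacle 3 [(13,9) (14,2) (19,2) (16,10)]:
  edge (13,9)–(14,2): clear
  edge (14,2)–(19,2): clear
  edge (19,2)–(16,10): clear
  edge (16,10)–(13,9): clear
  midpoint (13/2,35/2) outside
  → clear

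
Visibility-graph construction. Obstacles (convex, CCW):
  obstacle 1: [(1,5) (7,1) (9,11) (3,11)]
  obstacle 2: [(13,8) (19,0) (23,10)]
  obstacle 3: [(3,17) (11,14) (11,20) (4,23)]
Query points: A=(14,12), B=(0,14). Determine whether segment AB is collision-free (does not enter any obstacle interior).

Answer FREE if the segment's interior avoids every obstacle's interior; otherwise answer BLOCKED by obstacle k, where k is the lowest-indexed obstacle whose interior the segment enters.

Obstacle 1 [(1,5) (7,1) (9,11) (3,11)]:
  edge (1,5)–(7,1): clear
  edge (7,1)–(9,11): clear
  edge (9,11)–(3,11): clear
  edge (3,11)–(1,5): clear
  midpoint (7,13) outside
  → clear
Obstacle 2 [(13,8) (19,0) (23,10)]:
  edge (13,8)–(19,0): clear
  edge (19,0)–(23,10): clear
  edge (23,10)–(13,8): clear
  midpoint (7,13) outside
  → clear
Obstacle 3 [(3,17) (11,14) (11,20) (4,23)]:
  edge (3,17)–(11,14): clear
  edge (11,14)–(11,20): clear
  edge (11,20)–(4,23): clear
  edge (4,23)–(3,17): clear
  midpoint (7,13) outside
  → clear

FREE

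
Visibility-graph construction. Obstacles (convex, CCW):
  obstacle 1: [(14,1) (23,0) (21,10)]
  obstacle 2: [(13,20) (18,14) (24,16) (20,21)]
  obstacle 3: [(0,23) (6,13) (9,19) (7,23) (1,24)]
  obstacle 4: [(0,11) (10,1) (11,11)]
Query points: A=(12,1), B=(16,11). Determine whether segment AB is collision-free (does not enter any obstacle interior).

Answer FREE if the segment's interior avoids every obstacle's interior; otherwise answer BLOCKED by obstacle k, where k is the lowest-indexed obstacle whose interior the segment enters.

Obstacle 1 [(14,1) (23,0) (21,10)]:
  edge (14,1)–(23,0): clear
  edge (23,0)–(21,10): clear
  edge (21,10)–(14,1): clear
  midpoint (14,6) outside
  → clear
Obstacle 2 [(13,20) (18,14) (24,16) (20,21)]:
  edge (13,20)–(18,14): clear
  edge (18,14)–(24,16): clear
  edge (24,16)–(20,21): clear
  edge (20,21)–(13,20): clear
  midpoint (14,6) outside
  → clear
Obstacle 3 [(0,23) (6,13) (9,19) (7,23) (1,24)]:
  edge (0,23)–(6,13): clear
  edge (6,13)–(9,19): clear
  edge (9,19)–(7,23): clear
  edge (7,23)–(1,24): clear
  edge (1,24)–(0,23): clear
  midpoint (14,6) outside
  → clear
Obstacle 4 [(0,11) (10,1) (11,11)]:
  edge (0,11)–(10,1): clear
  edge (10,1)–(11,11): clear
  edge (11,11)–(0,11): clear
  midpoint (14,6) outside
  → clear

FREE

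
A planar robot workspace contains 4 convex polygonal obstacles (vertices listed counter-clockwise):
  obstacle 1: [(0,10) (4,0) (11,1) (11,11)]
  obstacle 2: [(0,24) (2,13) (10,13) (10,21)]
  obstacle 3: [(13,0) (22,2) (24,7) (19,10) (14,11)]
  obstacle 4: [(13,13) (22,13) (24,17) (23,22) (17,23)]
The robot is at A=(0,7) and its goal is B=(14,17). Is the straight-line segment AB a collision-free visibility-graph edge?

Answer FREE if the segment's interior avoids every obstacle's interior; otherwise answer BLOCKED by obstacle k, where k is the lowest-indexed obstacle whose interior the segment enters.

BLOCKED by obstacle 1

Obstacle 1 [(0,10) (4,0) (11,1) (11,11)]:
  edge (0,10)–(4,0): crosses AB
  edge (4,0)–(11,1): clear
  edge (11,1)–(11,11): clear
  edge (11,11)–(0,10): crosses AB
  → BLOCKED
Obstacle 2 [(0,24) (2,13) (10,13) (10,21)]:
  edge (0,24)–(2,13): clear
  edge (2,13)–(10,13): crosses AB
  edge (10,13)–(10,21): crosses AB
  edge (10,21)–(0,24): clear
  → BLOCKED
Obstacle 3 [(13,0) (22,2) (24,7) (19,10) (14,11)]:
  edge (13,0)–(22,2): clear
  edge (22,2)–(24,7): clear
  edge (24,7)–(19,10): clear
  edge (19,10)–(14,11): clear
  edge (14,11)–(13,0): clear
  midpoint (7,12) outside
  → clear
Obstacle 4 [(13,13) (22,13) (24,17) (23,22) (17,23)]:
  edge (13,13)–(22,13): clear
  edge (22,13)–(24,17): clear
  edge (24,17)–(23,22): clear
  edge (23,22)–(17,23): clear
  edge (17,23)–(13,13): clear
  midpoint (7,12) outside
  → clear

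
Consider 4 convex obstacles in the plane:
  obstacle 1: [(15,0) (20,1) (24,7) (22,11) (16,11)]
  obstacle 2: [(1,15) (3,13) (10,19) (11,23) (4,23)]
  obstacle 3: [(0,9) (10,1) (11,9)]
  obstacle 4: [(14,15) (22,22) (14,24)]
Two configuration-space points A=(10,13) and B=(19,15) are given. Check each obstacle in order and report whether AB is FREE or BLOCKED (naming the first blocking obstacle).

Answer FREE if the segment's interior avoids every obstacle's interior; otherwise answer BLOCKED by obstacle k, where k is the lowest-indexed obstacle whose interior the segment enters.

Obstacle 1 [(15,0) (20,1) (24,7) (22,11) (16,11)]:
  edge (15,0)–(20,1): clear
  edge (20,1)–(24,7): clear
  edge (24,7)–(22,11): clear
  edge (22,11)–(16,11): clear
  edge (16,11)–(15,0): clear
  midpoint (29/2,14) outside
  → clear
Obstacle 2 [(1,15) (3,13) (10,19) (11,23) (4,23)]:
  edge (1,15)–(3,13): clear
  edge (3,13)–(10,19): clear
  edge (10,19)–(11,23): clear
  edge (11,23)–(4,23): clear
  edge (4,23)–(1,15): clear
  midpoint (29/2,14) outside
  → clear
Obstacle 3 [(0,9) (10,1) (11,9)]:
  edge (0,9)–(10,1): clear
  edge (10,1)–(11,9): clear
  edge (11,9)–(0,9): clear
  midpoint (29/2,14) outside
  → clear
Obstacle 4 [(14,15) (22,22) (14,24)]:
  edge (14,15)–(22,22): clear
  edge (22,22)–(14,24): clear
  edge (14,24)–(14,15): clear
  midpoint (29/2,14) outside
  → clear

FREE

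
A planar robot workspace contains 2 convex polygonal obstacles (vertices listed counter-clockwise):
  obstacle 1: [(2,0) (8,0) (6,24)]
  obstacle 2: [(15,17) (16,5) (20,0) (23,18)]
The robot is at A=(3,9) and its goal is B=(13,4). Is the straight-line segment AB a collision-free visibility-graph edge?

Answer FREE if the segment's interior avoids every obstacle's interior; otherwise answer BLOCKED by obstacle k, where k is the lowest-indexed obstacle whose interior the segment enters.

BLOCKED by obstacle 1

Obstacle 1 [(2,0) (8,0) (6,24)]:
  edge (2,0)–(8,0): clear
  edge (8,0)–(6,24): crosses AB
  edge (6,24)–(2,0): crosses AB
  → BLOCKED
Obstacle 2 [(15,17) (16,5) (20,0) (23,18)]:
  edge (15,17)–(16,5): clear
  edge (16,5)–(20,0): clear
  edge (20,0)–(23,18): clear
  edge (23,18)–(15,17): clear
  midpoint (8,13/2) outside
  → clear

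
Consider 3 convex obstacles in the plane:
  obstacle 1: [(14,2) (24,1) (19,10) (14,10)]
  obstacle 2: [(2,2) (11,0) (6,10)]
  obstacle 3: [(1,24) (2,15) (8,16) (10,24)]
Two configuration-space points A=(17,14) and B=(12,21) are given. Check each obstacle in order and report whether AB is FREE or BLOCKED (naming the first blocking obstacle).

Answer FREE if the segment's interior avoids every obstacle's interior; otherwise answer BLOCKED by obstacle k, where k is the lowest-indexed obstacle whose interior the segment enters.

FREE

Obstacle 1 [(14,2) (24,1) (19,10) (14,10)]:
  edge (14,2)–(24,1): clear
  edge (24,1)–(19,10): clear
  edge (19,10)–(14,10): clear
  edge (14,10)–(14,2): clear
  midpoint (29/2,35/2) outside
  → clear
Obstacle 2 [(2,2) (11,0) (6,10)]:
  edge (2,2)–(11,0): clear
  edge (11,0)–(6,10): clear
  edge (6,10)–(2,2): clear
  midpoint (29/2,35/2) outside
  → clear
Obstacle 3 [(1,24) (2,15) (8,16) (10,24)]:
  edge (1,24)–(2,15): clear
  edge (2,15)–(8,16): clear
  edge (8,16)–(10,24): clear
  edge (10,24)–(1,24): clear
  midpoint (29/2,35/2) outside
  → clear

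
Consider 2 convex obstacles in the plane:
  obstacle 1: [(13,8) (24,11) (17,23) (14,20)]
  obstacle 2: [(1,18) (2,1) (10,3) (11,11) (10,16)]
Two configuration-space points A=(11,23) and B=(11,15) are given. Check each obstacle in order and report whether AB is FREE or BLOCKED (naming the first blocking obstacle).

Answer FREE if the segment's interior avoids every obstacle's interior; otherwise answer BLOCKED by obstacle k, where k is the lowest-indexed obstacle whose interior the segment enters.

FREE

Obstacle 1 [(13,8) (24,11) (17,23) (14,20)]:
  edge (13,8)–(24,11): clear
  edge (24,11)–(17,23): clear
  edge (17,23)–(14,20): clear
  edge (14,20)–(13,8): clear
  midpoint (11,19) outside
  → clear
Obstacle 2 [(1,18) (2,1) (10,3) (11,11) (10,16)]:
  edge (1,18)–(2,1): clear
  edge (2,1)–(10,3): clear
  edge (10,3)–(11,11): clear
  edge (11,11)–(10,16): clear
  edge (10,16)–(1,18): clear
  midpoint (11,19) outside
  → clear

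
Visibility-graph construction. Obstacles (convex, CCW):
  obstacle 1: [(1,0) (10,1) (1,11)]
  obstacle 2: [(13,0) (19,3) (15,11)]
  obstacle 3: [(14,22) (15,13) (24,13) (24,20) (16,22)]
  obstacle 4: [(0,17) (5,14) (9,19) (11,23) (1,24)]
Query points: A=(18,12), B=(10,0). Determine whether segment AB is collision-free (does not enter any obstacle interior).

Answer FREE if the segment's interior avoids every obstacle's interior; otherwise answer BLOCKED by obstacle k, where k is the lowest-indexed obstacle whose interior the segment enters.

Obstacle 1 [(1,0) (10,1) (1,11)]:
  edge (1,0)–(10,1): clear
  edge (10,1)–(1,11): clear
  edge (1,11)–(1,0): clear
  midpoint (14,6) outside
  → clear
Obstacle 2 [(13,0) (19,3) (15,11)]:
  edge (13,0)–(19,3): clear
  edge (19,3)–(15,11): crosses AB
  edge (15,11)–(13,0): crosses AB
  → BLOCKED
Obstacle 3 [(14,22) (15,13) (24,13) (24,20) (16,22)]:
  edge (14,22)–(15,13): clear
  edge (15,13)–(24,13): clear
  edge (24,13)–(24,20): clear
  edge (24,20)–(16,22): clear
  edge (16,22)–(14,22): clear
  midpoint (14,6) outside
  → clear
Obstacle 4 [(0,17) (5,14) (9,19) (11,23) (1,24)]:
  edge (0,17)–(5,14): clear
  edge (5,14)–(9,19): clear
  edge (9,19)–(11,23): clear
  edge (11,23)–(1,24): clear
  edge (1,24)–(0,17): clear
  midpoint (14,6) outside
  → clear

BLOCKED by obstacle 2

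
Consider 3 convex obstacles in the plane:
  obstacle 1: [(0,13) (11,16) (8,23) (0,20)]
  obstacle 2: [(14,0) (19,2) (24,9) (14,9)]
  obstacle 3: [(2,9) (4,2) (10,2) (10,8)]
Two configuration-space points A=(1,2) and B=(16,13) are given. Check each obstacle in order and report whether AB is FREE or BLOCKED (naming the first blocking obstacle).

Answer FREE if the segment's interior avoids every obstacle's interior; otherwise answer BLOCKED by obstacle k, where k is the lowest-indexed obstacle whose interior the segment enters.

BLOCKED by obstacle 3

Obstacle 1 [(0,13) (11,16) (8,23) (0,20)]:
  edge (0,13)–(11,16): clear
  edge (11,16)–(8,23): clear
  edge (8,23)–(0,20): clear
  edge (0,20)–(0,13): clear
  midpoint (17/2,15/2) outside
  → clear
Obstacle 2 [(14,0) (19,2) (24,9) (14,9)]:
  edge (14,0)–(19,2): clear
  edge (19,2)–(24,9): clear
  edge (24,9)–(14,9): clear
  edge (14,9)–(14,0): clear
  midpoint (17/2,15/2) outside
  → clear
Obstacle 3 [(2,9) (4,2) (10,2) (10,8)]:
  edge (2,9)–(4,2): crosses AB
  edge (4,2)–(10,2): clear
  edge (10,2)–(10,8): clear
  edge (10,8)–(2,9): crosses AB
  → BLOCKED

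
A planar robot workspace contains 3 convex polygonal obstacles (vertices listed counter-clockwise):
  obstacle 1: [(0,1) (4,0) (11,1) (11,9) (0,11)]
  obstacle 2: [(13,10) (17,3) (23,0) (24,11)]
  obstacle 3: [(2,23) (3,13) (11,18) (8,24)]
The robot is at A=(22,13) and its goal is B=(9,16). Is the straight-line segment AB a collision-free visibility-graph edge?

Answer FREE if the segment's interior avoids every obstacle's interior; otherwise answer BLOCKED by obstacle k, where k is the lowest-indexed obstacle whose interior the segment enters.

FREE

Obstacle 1 [(0,1) (4,0) (11,1) (11,9) (0,11)]:
  edge (0,1)–(4,0): clear
  edge (4,0)–(11,1): clear
  edge (11,1)–(11,9): clear
  edge (11,9)–(0,11): clear
  edge (0,11)–(0,1): clear
  midpoint (31/2,29/2) outside
  → clear
Obstacle 2 [(13,10) (17,3) (23,0) (24,11)]:
  edge (13,10)–(17,3): clear
  edge (17,3)–(23,0): clear
  edge (23,0)–(24,11): clear
  edge (24,11)–(13,10): clear
  midpoint (31/2,29/2) outside
  → clear
Obstacle 3 [(2,23) (3,13) (11,18) (8,24)]:
  edge (2,23)–(3,13): clear
  edge (3,13)–(11,18): clear
  edge (11,18)–(8,24): clear
  edge (8,24)–(2,23): clear
  midpoint (31/2,29/2) outside
  → clear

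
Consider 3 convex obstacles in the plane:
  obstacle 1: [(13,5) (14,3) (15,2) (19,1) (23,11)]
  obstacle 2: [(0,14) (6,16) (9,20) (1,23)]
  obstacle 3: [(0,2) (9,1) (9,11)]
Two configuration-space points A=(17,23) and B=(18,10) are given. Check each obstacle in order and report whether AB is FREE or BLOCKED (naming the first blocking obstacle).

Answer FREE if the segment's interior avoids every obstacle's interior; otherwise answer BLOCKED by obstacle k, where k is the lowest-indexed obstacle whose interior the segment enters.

Obstacle 1 [(13,5) (14,3) (15,2) (19,1) (23,11)]:
  edge (13,5)–(14,3): clear
  edge (14,3)–(15,2): clear
  edge (15,2)–(19,1): clear
  edge (19,1)–(23,11): clear
  edge (23,11)–(13,5): clear
  midpoint (35/2,33/2) outside
  → clear
Obstacle 2 [(0,14) (6,16) (9,20) (1,23)]:
  edge (0,14)–(6,16): clear
  edge (6,16)–(9,20): clear
  edge (9,20)–(1,23): clear
  edge (1,23)–(0,14): clear
  midpoint (35/2,33/2) outside
  → clear
Obstacle 3 [(0,2) (9,1) (9,11)]:
  edge (0,2)–(9,1): clear
  edge (9,1)–(9,11): clear
  edge (9,11)–(0,2): clear
  midpoint (35/2,33/2) outside
  → clear

FREE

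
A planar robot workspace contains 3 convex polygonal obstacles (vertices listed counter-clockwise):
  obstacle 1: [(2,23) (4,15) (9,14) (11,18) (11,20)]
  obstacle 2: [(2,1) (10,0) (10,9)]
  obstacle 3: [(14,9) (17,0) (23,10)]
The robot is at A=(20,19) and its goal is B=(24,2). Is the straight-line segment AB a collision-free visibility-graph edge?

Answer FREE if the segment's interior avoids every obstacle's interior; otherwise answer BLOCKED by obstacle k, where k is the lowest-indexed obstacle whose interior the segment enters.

Obstacle 1 [(2,23) (4,15) (9,14) (11,18) (11,20)]:
  edge (2,23)–(4,15): clear
  edge (4,15)–(9,14): clear
  edge (9,14)–(11,18): clear
  edge (11,18)–(11,20): clear
  edge (11,20)–(2,23): clear
  midpoint (22,21/2) outside
  → clear
Obstacle 2 [(2,1) (10,0) (10,9)]:
  edge (2,1)–(10,0): clear
  edge (10,0)–(10,9): clear
  edge (10,9)–(2,1): clear
  midpoint (22,21/2) outside
  → clear
Obstacle 3 [(14,9) (17,0) (23,10)]:
  edge (14,9)–(17,0): clear
  edge (17,0)–(23,10): crosses AB
  edge (23,10)–(14,9): crosses AB
  → BLOCKED

BLOCKED by obstacle 3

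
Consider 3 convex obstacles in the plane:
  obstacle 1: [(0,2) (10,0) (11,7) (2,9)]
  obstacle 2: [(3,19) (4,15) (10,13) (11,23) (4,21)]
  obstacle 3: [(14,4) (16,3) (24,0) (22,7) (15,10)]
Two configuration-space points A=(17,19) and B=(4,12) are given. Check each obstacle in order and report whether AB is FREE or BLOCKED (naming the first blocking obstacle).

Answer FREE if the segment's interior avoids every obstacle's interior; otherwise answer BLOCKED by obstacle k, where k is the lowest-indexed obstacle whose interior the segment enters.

Obstacle 1 [(0,2) (10,0) (11,7) (2,9)]:
  edge (0,2)–(10,0): clear
  edge (10,0)–(11,7): clear
  edge (11,7)–(2,9): clear
  edge (2,9)–(0,2): clear
  midpoint (21/2,31/2) outside
  → clear
Obstacle 2 [(3,19) (4,15) (10,13) (11,23) (4,21)]:
  edge (3,19)–(4,15): clear
  edge (4,15)–(10,13): crosses AB
  edge (10,13)–(11,23): crosses AB
  edge (11,23)–(4,21): clear
  edge (4,21)–(3,19): clear
  → BLOCKED
Obstacle 3 [(14,4) (16,3) (24,0) (22,7) (15,10)]:
  edge (14,4)–(16,3): clear
  edge (16,3)–(24,0): clear
  edge (24,0)–(22,7): clear
  edge (22,7)–(15,10): clear
  edge (15,10)–(14,4): clear
  midpoint (21/2,31/2) outside
  → clear

BLOCKED by obstacle 2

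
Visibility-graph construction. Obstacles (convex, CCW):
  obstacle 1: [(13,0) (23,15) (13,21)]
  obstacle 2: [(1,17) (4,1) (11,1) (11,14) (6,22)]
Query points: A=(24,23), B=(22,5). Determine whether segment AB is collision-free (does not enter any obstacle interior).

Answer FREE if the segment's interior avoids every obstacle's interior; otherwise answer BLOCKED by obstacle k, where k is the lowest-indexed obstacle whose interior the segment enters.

Obstacle 1 [(13,0) (23,15) (13,21)]:
  edge (13,0)–(23,15): clear
  edge (23,15)–(13,21): clear
  edge (13,21)–(13,0): clear
  midpoint (23,14) outside
  → clear
Obstacle 2 [(1,17) (4,1) (11,1) (11,14) (6,22)]:
  edge (1,17)–(4,1): clear
  edge (4,1)–(11,1): clear
  edge (11,1)–(11,14): clear
  edge (11,14)–(6,22): clear
  edge (6,22)–(1,17): clear
  midpoint (23,14) outside
  → clear

FREE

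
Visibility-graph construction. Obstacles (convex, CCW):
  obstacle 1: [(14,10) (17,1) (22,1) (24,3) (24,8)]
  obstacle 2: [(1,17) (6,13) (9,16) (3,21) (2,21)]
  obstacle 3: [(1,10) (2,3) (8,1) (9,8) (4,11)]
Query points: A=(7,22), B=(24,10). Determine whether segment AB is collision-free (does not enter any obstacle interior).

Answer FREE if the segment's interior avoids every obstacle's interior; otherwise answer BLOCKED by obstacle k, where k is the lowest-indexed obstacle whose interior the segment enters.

Obstacle 1 [(14,10) (17,1) (22,1) (24,3) (24,8)]:
  edge (14,10)–(17,1): clear
  edge (17,1)–(22,1): clear
  edge (22,1)–(24,3): clear
  edge (24,3)–(24,8): clear
  edge (24,8)–(14,10): clear
  midpoint (31/2,16) outside
  → clear
Obstacle 2 [(1,17) (6,13) (9,16) (3,21) (2,21)]:
  edge (1,17)–(6,13): clear
  edge (6,13)–(9,16): clear
  edge (9,16)–(3,21): clear
  edge (3,21)–(2,21): clear
  edge (2,21)–(1,17): clear
  midpoint (31/2,16) outside
  → clear
Obstacle 3 [(1,10) (2,3) (8,1) (9,8) (4,11)]:
  edge (1,10)–(2,3): clear
  edge (2,3)–(8,1): clear
  edge (8,1)–(9,8): clear
  edge (9,8)–(4,11): clear
  edge (4,11)–(1,10): clear
  midpoint (31/2,16) outside
  → clear

FREE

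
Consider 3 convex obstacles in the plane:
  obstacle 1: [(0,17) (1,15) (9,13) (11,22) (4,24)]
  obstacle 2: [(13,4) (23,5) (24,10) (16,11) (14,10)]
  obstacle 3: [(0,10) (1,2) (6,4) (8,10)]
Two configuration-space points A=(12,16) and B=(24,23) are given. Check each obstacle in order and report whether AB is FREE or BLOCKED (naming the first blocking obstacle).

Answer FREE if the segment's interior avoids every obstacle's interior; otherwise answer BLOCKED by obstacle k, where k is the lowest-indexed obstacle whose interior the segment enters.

Obstacle 1 [(0,17) (1,15) (9,13) (11,22) (4,24)]:
  edge (0,17)–(1,15): clear
  edge (1,15)–(9,13): clear
  edge (9,13)–(11,22): clear
  edge (11,22)–(4,24): clear
  edge (4,24)–(0,17): clear
  midpoint (18,39/2) outside
  → clear
Obstacle 2 [(13,4) (23,5) (24,10) (16,11) (14,10)]:
  edge (13,4)–(23,5): clear
  edge (23,5)–(24,10): clear
  edge (24,10)–(16,11): clear
  edge (16,11)–(14,10): clear
  edge (14,10)–(13,4): clear
  midpoint (18,39/2) outside
  → clear
Obstacle 3 [(0,10) (1,2) (6,4) (8,10)]:
  edge (0,10)–(1,2): clear
  edge (1,2)–(6,4): clear
  edge (6,4)–(8,10): clear
  edge (8,10)–(0,10): clear
  midpoint (18,39/2) outside
  → clear

FREE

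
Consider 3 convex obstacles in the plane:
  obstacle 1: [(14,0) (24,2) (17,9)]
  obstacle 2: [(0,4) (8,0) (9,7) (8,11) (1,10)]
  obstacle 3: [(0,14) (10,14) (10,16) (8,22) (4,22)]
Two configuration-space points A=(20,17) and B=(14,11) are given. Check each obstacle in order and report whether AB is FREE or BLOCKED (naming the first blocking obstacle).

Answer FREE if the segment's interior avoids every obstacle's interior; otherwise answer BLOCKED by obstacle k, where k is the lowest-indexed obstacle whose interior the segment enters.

Obstacle 1 [(14,0) (24,2) (17,9)]:
  edge (14,0)–(24,2): clear
  edge (24,2)–(17,9): clear
  edge (17,9)–(14,0): clear
  midpoint (17,14) outside
  → clear
Obstacle 2 [(0,4) (8,0) (9,7) (8,11) (1,10)]:
  edge (0,4)–(8,0): clear
  edge (8,0)–(9,7): clear
  edge (9,7)–(8,11): clear
  edge (8,11)–(1,10): clear
  edge (1,10)–(0,4): clear
  midpoint (17,14) outside
  → clear
Obstacle 3 [(0,14) (10,14) (10,16) (8,22) (4,22)]:
  edge (0,14)–(10,14): clear
  edge (10,14)–(10,16): clear
  edge (10,16)–(8,22): clear
  edge (8,22)–(4,22): clear
  edge (4,22)–(0,14): clear
  midpoint (17,14) outside
  → clear

FREE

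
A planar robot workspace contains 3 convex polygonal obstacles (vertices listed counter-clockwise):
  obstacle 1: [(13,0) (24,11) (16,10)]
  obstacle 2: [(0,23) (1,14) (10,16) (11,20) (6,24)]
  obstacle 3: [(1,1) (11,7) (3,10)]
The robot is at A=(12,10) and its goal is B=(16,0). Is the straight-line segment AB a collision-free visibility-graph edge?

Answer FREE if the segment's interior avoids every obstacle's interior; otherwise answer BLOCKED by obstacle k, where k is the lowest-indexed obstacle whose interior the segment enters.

BLOCKED by obstacle 1

Obstacle 1 [(13,0) (24,11) (16,10)]:
  edge (13,0)–(24,11): crosses AB
  edge (24,11)–(16,10): clear
  edge (16,10)–(13,0): crosses AB
  → BLOCKED
Obstacle 2 [(0,23) (1,14) (10,16) (11,20) (6,24)]:
  edge (0,23)–(1,14): clear
  edge (1,14)–(10,16): clear
  edge (10,16)–(11,20): clear
  edge (11,20)–(6,24): clear
  edge (6,24)–(0,23): clear
  midpoint (14,5) outside
  → clear
Obstacle 3 [(1,1) (11,7) (3,10)]:
  edge (1,1)–(11,7): clear
  edge (11,7)–(3,10): clear
  edge (3,10)–(1,1): clear
  midpoint (14,5) outside
  → clear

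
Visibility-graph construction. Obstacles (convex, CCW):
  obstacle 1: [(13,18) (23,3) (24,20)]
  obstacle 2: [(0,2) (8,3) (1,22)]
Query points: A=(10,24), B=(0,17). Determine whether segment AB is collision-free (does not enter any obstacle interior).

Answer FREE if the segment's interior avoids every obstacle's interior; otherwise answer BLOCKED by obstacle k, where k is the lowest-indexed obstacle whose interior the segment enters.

BLOCKED by obstacle 2

Obstacle 1 [(13,18) (23,3) (24,20)]:
  edge (13,18)–(23,3): clear
  edge (23,3)–(24,20): clear
  edge (24,20)–(13,18): clear
  midpoint (5,41/2) outside
  → clear
Obstacle 2 [(0,2) (8,3) (1,22)]:
  edge (0,2)–(8,3): clear
  edge (8,3)–(1,22): crosses AB
  edge (1,22)–(0,2): crosses AB
  → BLOCKED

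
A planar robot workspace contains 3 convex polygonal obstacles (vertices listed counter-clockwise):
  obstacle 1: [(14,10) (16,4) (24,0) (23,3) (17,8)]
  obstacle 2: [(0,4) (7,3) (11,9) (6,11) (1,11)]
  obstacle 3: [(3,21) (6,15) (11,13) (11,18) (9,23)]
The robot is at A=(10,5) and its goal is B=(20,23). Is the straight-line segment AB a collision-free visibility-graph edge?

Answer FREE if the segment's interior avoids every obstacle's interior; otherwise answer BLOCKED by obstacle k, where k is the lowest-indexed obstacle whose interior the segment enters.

Obstacle 1 [(14,10) (16,4) (24,0) (23,3) (17,8)]:
  edge (14,10)–(16,4): clear
  edge (16,4)–(24,0): clear
  edge (24,0)–(23,3): clear
  edge (23,3)–(17,8): clear
  edge (17,8)–(14,10): clear
  midpoint (15,14) outside
  → clear
Obstacle 2 [(0,4) (7,3) (11,9) (6,11) (1,11)]:
  edge (0,4)–(7,3): clear
  edge (7,3)–(11,9): clear
  edge (11,9)–(6,11): clear
  edge (6,11)–(1,11): clear
  edge (1,11)–(0,4): clear
  midpoint (15,14) outside
  → clear
Obstacle 3 [(3,21) (6,15) (11,13) (11,18) (9,23)]:
  edge (3,21)–(6,15): clear
  edge (6,15)–(11,13): clear
  edge (11,13)–(11,18): clear
  edge (11,18)–(9,23): clear
  edge (9,23)–(3,21): clear
  midpoint (15,14) outside
  → clear

FREE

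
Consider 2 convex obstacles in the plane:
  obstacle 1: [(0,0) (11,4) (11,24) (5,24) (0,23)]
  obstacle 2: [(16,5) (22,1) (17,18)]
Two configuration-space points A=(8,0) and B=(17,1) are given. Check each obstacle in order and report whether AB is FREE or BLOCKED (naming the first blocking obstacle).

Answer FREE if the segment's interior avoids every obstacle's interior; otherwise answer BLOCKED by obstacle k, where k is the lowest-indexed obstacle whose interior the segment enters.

Obstacle 1 [(0,0) (11,4) (11,24) (5,24) (0,23)]:
  edge (0,0)–(11,4): clear
  edge (11,4)–(11,24): clear
  edge (11,24)–(5,24): clear
  edge (5,24)–(0,23): clear
  edge (0,23)–(0,0): clear
  midpoint (25/2,1/2) outside
  → clear
Obstacle 2 [(16,5) (22,1) (17,18)]:
  edge (16,5)–(22,1): clear
  edge (22,1)–(17,18): clear
  edge (17,18)–(16,5): clear
  midpoint (25/2,1/2) outside
  → clear

FREE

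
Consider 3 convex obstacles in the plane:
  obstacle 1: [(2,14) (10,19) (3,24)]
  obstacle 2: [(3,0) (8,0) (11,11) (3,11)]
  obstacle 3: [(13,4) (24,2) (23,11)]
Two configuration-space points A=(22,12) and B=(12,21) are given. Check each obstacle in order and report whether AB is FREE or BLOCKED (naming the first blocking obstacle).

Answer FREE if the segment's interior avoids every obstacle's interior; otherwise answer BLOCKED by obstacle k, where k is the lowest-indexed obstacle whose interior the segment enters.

Obstacle 1 [(2,14) (10,19) (3,24)]:
  edge (2,14)–(10,19): clear
  edge (10,19)–(3,24): clear
  edge (3,24)–(2,14): clear
  midpoint (17,33/2) outside
  → clear
Obstacle 2 [(3,0) (8,0) (11,11) (3,11)]:
  edge (3,0)–(8,0): clear
  edge (8,0)–(11,11): clear
  edge (11,11)–(3,11): clear
  edge (3,11)–(3,0): clear
  midpoint (17,33/2) outside
  → clear
Obstacle 3 [(13,4) (24,2) (23,11)]:
  edge (13,4)–(24,2): clear
  edge (24,2)–(23,11): clear
  edge (23,11)–(13,4): clear
  midpoint (17,33/2) outside
  → clear

FREE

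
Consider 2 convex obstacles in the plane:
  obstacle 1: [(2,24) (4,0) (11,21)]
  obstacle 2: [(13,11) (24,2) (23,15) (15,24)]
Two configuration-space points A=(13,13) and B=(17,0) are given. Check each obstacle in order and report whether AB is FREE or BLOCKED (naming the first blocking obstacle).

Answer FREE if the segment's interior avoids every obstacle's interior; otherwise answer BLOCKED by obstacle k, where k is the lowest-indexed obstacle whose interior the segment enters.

BLOCKED by obstacle 2

Obstacle 1 [(2,24) (4,0) (11,21)]:
  edge (2,24)–(4,0): clear
  edge (4,0)–(11,21): clear
  edge (11,21)–(2,24): clear
  midpoint (15,13/2) outside
  → clear
Obstacle 2 [(13,11) (24,2) (23,15) (15,24)]:
  edge (13,11)–(24,2): crosses AB
  edge (24,2)–(23,15): clear
  edge (23,15)–(15,24): clear
  edge (15,24)–(13,11): crosses AB
  → BLOCKED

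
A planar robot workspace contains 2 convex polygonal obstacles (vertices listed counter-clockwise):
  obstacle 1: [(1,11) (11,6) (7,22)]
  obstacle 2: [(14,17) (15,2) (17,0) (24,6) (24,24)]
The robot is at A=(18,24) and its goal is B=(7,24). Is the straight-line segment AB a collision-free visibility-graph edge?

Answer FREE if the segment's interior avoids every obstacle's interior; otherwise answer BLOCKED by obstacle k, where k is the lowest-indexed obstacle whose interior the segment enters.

FREE

Obstacle 1 [(1,11) (11,6) (7,22)]:
  edge (1,11)–(11,6): clear
  edge (11,6)–(7,22): clear
  edge (7,22)–(1,11): clear
  midpoint (25/2,24) outside
  → clear
Obstacle 2 [(14,17) (15,2) (17,0) (24,6) (24,24)]:
  edge (14,17)–(15,2): clear
  edge (15,2)–(17,0): clear
  edge (17,0)–(24,6): clear
  edge (24,6)–(24,24): clear
  edge (24,24)–(14,17): clear
  midpoint (25/2,24) outside
  → clear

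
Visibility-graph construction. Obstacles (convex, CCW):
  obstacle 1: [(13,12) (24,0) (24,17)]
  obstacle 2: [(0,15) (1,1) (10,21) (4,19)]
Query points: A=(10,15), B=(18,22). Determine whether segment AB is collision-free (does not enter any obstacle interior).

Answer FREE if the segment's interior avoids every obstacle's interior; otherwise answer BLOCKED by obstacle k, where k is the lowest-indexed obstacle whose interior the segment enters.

Obstacle 1 [(13,12) (24,0) (24,17)]:
  edge (13,12)–(24,0): clear
  edge (24,0)–(24,17): clear
  edge (24,17)–(13,12): clear
  midpoint (14,37/2) outside
  → clear
Obstacle 2 [(0,15) (1,1) (10,21) (4,19)]:
  edge (0,15)–(1,1): clear
  edge (1,1)–(10,21): clear
  edge (10,21)–(4,19): clear
  edge (4,19)–(0,15): clear
  midpoint (14,37/2) outside
  → clear

FREE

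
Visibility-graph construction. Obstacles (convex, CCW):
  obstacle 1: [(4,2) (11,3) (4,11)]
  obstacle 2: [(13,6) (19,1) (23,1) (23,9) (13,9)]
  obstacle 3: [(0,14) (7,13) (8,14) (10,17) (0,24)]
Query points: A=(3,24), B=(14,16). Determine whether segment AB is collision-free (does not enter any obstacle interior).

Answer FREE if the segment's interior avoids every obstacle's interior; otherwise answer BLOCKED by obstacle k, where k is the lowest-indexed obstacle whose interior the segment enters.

FREE

Obstacle 1 [(4,2) (11,3) (4,11)]:
  edge (4,2)–(11,3): clear
  edge (11,3)–(4,11): clear
  edge (4,11)–(4,2): clear
  midpoint (17/2,20) outside
  → clear
Obstacle 2 [(13,6) (19,1) (23,1) (23,9) (13,9)]:
  edge (13,6)–(19,1): clear
  edge (19,1)–(23,1): clear
  edge (23,1)–(23,9): clear
  edge (23,9)–(13,9): clear
  edge (13,9)–(13,6): clear
  midpoint (17/2,20) outside
  → clear
Obstacle 3 [(0,14) (7,13) (8,14) (10,17) (0,24)]:
  edge (0,14)–(7,13): clear
  edge (7,13)–(8,14): clear
  edge (8,14)–(10,17): clear
  edge (10,17)–(0,24): clear
  edge (0,24)–(0,14): clear
  midpoint (17/2,20) outside
  → clear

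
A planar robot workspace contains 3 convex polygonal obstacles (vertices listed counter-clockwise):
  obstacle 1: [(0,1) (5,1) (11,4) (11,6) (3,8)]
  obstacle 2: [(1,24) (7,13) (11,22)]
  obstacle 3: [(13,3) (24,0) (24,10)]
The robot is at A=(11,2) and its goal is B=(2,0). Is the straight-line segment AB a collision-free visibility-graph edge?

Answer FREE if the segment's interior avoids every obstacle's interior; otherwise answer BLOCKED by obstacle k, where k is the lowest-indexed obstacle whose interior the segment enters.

Obstacle 1 [(0,1) (5,1) (11,4) (11,6) (3,8)]:
  edge (0,1)–(5,1): clear
  edge (5,1)–(11,4): clear
  edge (11,4)–(11,6): clear
  edge (11,6)–(3,8): clear
  edge (3,8)–(0,1): clear
  midpoint (13/2,1) outside
  → clear
Obstacle 2 [(1,24) (7,13) (11,22)]:
  edge (1,24)–(7,13): clear
  edge (7,13)–(11,22): clear
  edge (11,22)–(1,24): clear
  midpoint (13/2,1) outside
  → clear
Obstacle 3 [(13,3) (24,0) (24,10)]:
  edge (13,3)–(24,0): clear
  edge (24,0)–(24,10): clear
  edge (24,10)–(13,3): clear
  midpoint (13/2,1) outside
  → clear

FREE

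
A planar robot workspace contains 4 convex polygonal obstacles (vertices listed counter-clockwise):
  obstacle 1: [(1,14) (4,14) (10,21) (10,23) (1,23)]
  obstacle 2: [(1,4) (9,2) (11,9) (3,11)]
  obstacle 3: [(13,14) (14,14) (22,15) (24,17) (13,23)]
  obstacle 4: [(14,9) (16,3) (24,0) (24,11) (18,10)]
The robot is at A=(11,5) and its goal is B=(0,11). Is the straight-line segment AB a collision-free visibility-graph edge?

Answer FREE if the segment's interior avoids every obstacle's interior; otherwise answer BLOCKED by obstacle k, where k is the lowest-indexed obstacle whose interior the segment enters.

BLOCKED by obstacle 2

Obstacle 1 [(1,14) (4,14) (10,21) (10,23) (1,23)]:
  edge (1,14)–(4,14): clear
  edge (4,14)–(10,21): clear
  edge (10,21)–(10,23): clear
  edge (10,23)–(1,23): clear
  edge (1,23)–(1,14): clear
  midpoint (11/2,8) outside
  → clear
Obstacle 2 [(1,4) (9,2) (11,9) (3,11)]:
  edge (1,4)–(9,2): clear
  edge (9,2)–(11,9): crosses AB
  edge (11,9)–(3,11): clear
  edge (3,11)–(1,4): crosses AB
  → BLOCKED
Obstacle 3 [(13,14) (14,14) (22,15) (24,17) (13,23)]:
  edge (13,14)–(14,14): clear
  edge (14,14)–(22,15): clear
  edge (22,15)–(24,17): clear
  edge (24,17)–(13,23): clear
  edge (13,23)–(13,14): clear
  midpoint (11/2,8) outside
  → clear
Obstacle 4 [(14,9) (16,3) (24,0) (24,11) (18,10)]:
  edge (14,9)–(16,3): clear
  edge (16,3)–(24,0): clear
  edge (24,0)–(24,11): clear
  edge (24,11)–(18,10): clear
  edge (18,10)–(14,9): clear
  midpoint (11/2,8) outside
  → clear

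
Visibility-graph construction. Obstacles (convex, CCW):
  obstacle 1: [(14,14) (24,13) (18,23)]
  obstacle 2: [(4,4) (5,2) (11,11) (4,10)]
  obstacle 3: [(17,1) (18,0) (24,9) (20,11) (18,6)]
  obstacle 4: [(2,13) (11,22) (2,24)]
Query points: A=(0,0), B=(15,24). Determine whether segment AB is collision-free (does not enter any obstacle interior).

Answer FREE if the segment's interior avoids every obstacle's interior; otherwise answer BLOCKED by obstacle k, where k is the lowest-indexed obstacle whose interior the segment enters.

Obstacle 1 [(14,14) (24,13) (18,23)]:
  edge (14,14)–(24,13): clear
  edge (24,13)–(18,23): clear
  edge (18,23)–(14,14): clear
  midpoint (15/2,12) outside
  → clear
Obstacle 2 [(4,4) (5,2) (11,11) (4,10)]:
  edge (4,4)–(5,2): clear
  edge (5,2)–(11,11): clear
  edge (11,11)–(4,10): crosses AB
  edge (4,10)–(4,4): crosses AB
  → BLOCKED
Obstacle 3 [(17,1) (18,0) (24,9) (20,11) (18,6)]:
  edge (17,1)–(18,0): clear
  edge (18,0)–(24,9): clear
  edge (24,9)–(20,11): clear
  edge (20,11)–(18,6): clear
  edge (18,6)–(17,1): clear
  midpoint (15/2,12) outside
  → clear
Obstacle 4 [(2,13) (11,22) (2,24)]:
  edge (2,13)–(11,22): clear
  edge (11,22)–(2,24): clear
  edge (2,24)–(2,13): clear
  midpoint (15/2,12) outside
  → clear

BLOCKED by obstacle 2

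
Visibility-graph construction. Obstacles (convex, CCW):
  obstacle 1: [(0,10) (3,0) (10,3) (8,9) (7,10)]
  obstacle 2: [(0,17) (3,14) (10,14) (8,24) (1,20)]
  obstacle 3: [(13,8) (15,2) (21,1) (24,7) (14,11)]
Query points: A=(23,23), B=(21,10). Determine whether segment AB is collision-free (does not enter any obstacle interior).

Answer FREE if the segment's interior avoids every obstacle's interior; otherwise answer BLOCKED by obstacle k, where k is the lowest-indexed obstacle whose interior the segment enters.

FREE

Obstacle 1 [(0,10) (3,0) (10,3) (8,9) (7,10)]:
  edge (0,10)–(3,0): clear
  edge (3,0)–(10,3): clear
  edge (10,3)–(8,9): clear
  edge (8,9)–(7,10): clear
  edge (7,10)–(0,10): clear
  midpoint (22,33/2) outside
  → clear
Obstacle 2 [(0,17) (3,14) (10,14) (8,24) (1,20)]:
  edge (0,17)–(3,14): clear
  edge (3,14)–(10,14): clear
  edge (10,14)–(8,24): clear
  edge (8,24)–(1,20): clear
  edge (1,20)–(0,17): clear
  midpoint (22,33/2) outside
  → clear
Obstacle 3 [(13,8) (15,2) (21,1) (24,7) (14,11)]:
  edge (13,8)–(15,2): clear
  edge (15,2)–(21,1): clear
  edge (21,1)–(24,7): clear
  edge (24,7)–(14,11): clear
  edge (14,11)–(13,8): clear
  midpoint (22,33/2) outside
  → clear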